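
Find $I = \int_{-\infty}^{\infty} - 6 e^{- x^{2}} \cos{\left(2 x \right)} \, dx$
$- \frac{6 \sqrt{\pi}}{e}$

Treat the cosine frequency as a parameter and define $I(b) = \int_{-\infty}^{\infty} - 6 e^{- x^{2}} \cos{\left(b x \right)} \, dx$.

Differentiating under the integral sign,
$$I'(b) = \int_{-\infty}^{\infty} 6 x e^{- x^{2}} \sin{\left(b x \right)} \, dx.$$

Integrate $\int_{-\infty}^{\infty} x \sin(b x)\, e^{- x^{2}}\, dx$ by parts with $u = \sin(b x)$ and $dv = x\, e^{- x^{2}}\, dx$, giving $v = - \frac{e^{- x^{2}}}{2}$. The boundary term vanishes and
$$\int_{-\infty}^{\infty} x \sin(b x)\, e^{- x^{2}}\, dx = \frac{b}{2} \int_{-\infty}^{\infty} \cos(b x)\, e^{- x^{2}}\, dx,$$
so $I'(b) = - \frac{b}{2}\, I(b)$.

This is a separable first-order ODE; solving with the initial condition $I(0) = \int_{-\infty}^{\infty} - 6 e^{- x^{2}}\,dx = - 6 \sqrt{\pi}$ gives
$$I(b) = - 6 \sqrt{\pi} e^{- \frac{b^{2}}{4}}.$$

Setting $b = 2$:
$$I = - \frac{6 \sqrt{\pi}}{e}.$$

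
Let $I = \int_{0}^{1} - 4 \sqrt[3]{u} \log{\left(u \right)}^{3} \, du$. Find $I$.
$\frac{243}{32}$

Consider the simpler parametrised integral
$$J(a) = \int_{0}^{1} - 4 u^{a} \, du = - \frac{4}{a + 1}.$$

Differentiating under the integral sign brings down a factor of $\ln u$:
$$\frac{dJ}{da} = \int_{0}^{1} - 4 u^{a} \log{\left(u \right)} \, du = \frac{4}{\left(a + 1\right)^{2}}.$$

Repeating $3$ times in total — each differentiation brings down another $\ln u$ — gives
$$\frac{d^{3}J}{da^{3}} = \int_{0}^{1} - 4 u^{a} \log{\left(u \right)}^{3} \, du = \frac{24}{\left(a + 1\right)^{4}},$$
and the integrand here is exactly the target integrand, so $I = \frac{24}{\left(a + 1\right)^{4}}$.

Setting $a = \frac{1}{3}$:
$$I = \frac{243}{32}.$$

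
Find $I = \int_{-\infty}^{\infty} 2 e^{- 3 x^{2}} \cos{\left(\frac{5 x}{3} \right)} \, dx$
$\frac{2 \sqrt{3} \sqrt{\pi}}{3 e^{\frac{25}{108}}}$

Treat the cosine frequency as a parameter and define $I(b) = \int_{-\infty}^{\infty} 2 e^{- 3 x^{2}} \cos{\left(b x \right)} \, dx$.

Differentiating under the integral sign,
$$I'(b) = \int_{-\infty}^{\infty} - 2 x e^{- 3 x^{2}} \sin{\left(b x \right)} \, dx.$$

Integrate $\int_{-\infty}^{\infty} x \sin(b x)\, e^{- 3 x^{2}}\, dx$ by parts with $u = \sin(b x)$ and $dv = x\, e^{- 3 x^{2}}\, dx$, giving $v = - \frac{e^{- 3 x^{2}}}{6}$. The boundary term vanishes and
$$\int_{-\infty}^{\infty} x \sin(b x)\, e^{- 3 x^{2}}\, dx = \frac{b}{6} \int_{-\infty}^{\infty} \cos(b x)\, e^{- 3 x^{2}}\, dx,$$
so $I'(b) = - \frac{b}{6}\, I(b)$.

This is a separable first-order ODE; solving with the initial condition $I(0) = \int_{-\infty}^{\infty} 2 e^{- 3 x^{2}}\,dx = \frac{2 \sqrt{3} \sqrt{\pi}}{3}$ gives
$$I(b) = \frac{2 \sqrt{3} \sqrt{\pi} e^{- \frac{b^{2}}{12}}}{3}.$$

Setting $b = \frac{5}{3}$:
$$I = \frac{2 \sqrt{3} \sqrt{\pi}}{3 e^{\frac{25}{108}}}.$$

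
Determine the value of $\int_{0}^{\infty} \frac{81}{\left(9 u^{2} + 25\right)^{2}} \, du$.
$\frac{27 \pi}{500}$

Begin with the known result
$$J(a) = \int_{0}^{\infty} \frac{1}{a^{2} + u^{2}} \, du = \frac{\pi}{2 a}.$$

Differentiating under the integral sign with respect to $a$,
$$\frac{dJ}{da} = \int_{0}^{\infty} - \frac{2 a}{\left(a^{2} + u^{2}\right)^{2}} \, du = - \frac{\pi}{2 a^{2}},$$
so $\int_{0}^{\infty} \frac{1}{\left(a^{2} + u^{2}\right)^{2}} \, du = \frac{\pi}{4 a^{3}}$.

Setting $a = \frac{5}{3}$:
$$I = \frac{27 \pi}{500}.$$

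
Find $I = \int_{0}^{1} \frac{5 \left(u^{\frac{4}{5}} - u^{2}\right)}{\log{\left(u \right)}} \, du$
$\log{\left(\frac{243}{3125} \right)}$

Replace the exponent $\frac{4}{5}$ by a parameter $a$: let $I(a) = \int_{0}^{1} \frac{5 \left(- u^{2} + u^{a}\right)}{\log{\left(u \right)}} \, du$.

Since $\dfrac{\partial}{\partial a}\,u^{a} = u^{a} \ln u$, the $\ln u$ in the denominator cancels and
$$\frac{dI}{da} = \int_{0}^{1} 5 u^{a} \, du = 5 \left[\frac{u^{a+1}}{a+1}\right]_0^1 = \frac{5}{a + 1}.$$

Integrating with respect to $a$ gives $I(a) = \log{\left(\frac{\left(a + 1\right)^{5}}{243} \right)} + C$.

At $a = 2$ the integrand is identically $0$, so $I(2) = 0$. The closed form gives $0$, hence $C = 0$.

Setting $a = \frac{4}{5}$:
$$I = \log{\left(\frac{243}{3125} \right)}.$$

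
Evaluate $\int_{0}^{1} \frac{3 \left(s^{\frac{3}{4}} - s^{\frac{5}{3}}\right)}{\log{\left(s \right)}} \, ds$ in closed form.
$- \log{\left(\frac{32768}{9261} \right)}$

Introduce a parameter $a$ in the exponent: let $I(a) = \int_{0}^{1} \frac{3 \left(s^{\frac{3}{4}} - s^{a}\right)}{\log{\left(s \right)}} \, ds$.

Since $\dfrac{\partial}{\partial a}\,s^{a} = s^{a} \ln s$, the $\ln s$ in the denominator cancels and
$$\frac{dI}{da} = \int_{0}^{1} -3 s^{a} \, ds = -3 \left[\frac{s^{a+1}}{a+1}\right]_0^1 = - \frac{3}{a + 1}.$$

Integrating with respect to $a$ gives $I(a) = - \log{\left(\frac{64 \left(a + 1\right)^{3}}{343} \right)} + C$.

At $a = \frac{3}{4}$ the integrand is identically $0$, so $I(\frac{3}{4}) = 0$. The closed form gives $0$, hence $C = 0$.

Setting $a = \frac{5}{3}$:
$$I = - \log{\left(\frac{32768}{9261} \right)}.$$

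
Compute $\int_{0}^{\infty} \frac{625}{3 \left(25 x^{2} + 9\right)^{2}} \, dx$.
$\frac{125 \pi}{324}$

Start from the standard arctangent integral
$$J(a) = \int_{0}^{\infty} \frac{1}{3 \left(a^{2} + x^{2}\right)} \, dx = \frac{\pi}{6 a}.$$

Differentiating under the integral sign with respect to $a$,
$$\frac{dJ}{da} = \int_{0}^{\infty} - \frac{2 a}{3 \left(a^{2} + x^{2}\right)^{2}} \, dx = - \frac{\pi}{6 a^{2}},$$
so $\int_{0}^{\infty} \frac{1}{3 \left(a^{2} + x^{2}\right)^{2}} \, dx = \frac{\pi}{12 a^{3}}$.

Setting $a = \frac{3}{5}$:
$$I = \frac{125 \pi}{324}.$$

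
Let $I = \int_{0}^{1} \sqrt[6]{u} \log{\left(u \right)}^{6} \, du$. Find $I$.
$\frac{201553920}{823543}$

Start from the elementary integral
$$J(a) = \int_{0}^{1} u^{a} \, du = \frac{1}{a + 1}.$$

Differentiating under the integral sign brings down a factor of $\ln u$:
$$\frac{dJ}{da} = \int_{0}^{1} u^{a} \log{\left(u \right)} \, du = - \frac{1}{\left(a + 1\right)^{2}}.$$

Repeating $6$ times in total — each differentiation brings down another $\ln u$ — gives
$$\frac{d^{6}J}{da^{6}} = \int_{0}^{1} u^{a} \log{\left(u \right)}^{6} \, du = \frac{720}{\left(a + 1\right)^{7}},$$
and the integrand here is exactly the target integrand, so $I = \frac{720}{\left(a + 1\right)^{7}}$.

Setting $a = \frac{1}{6}$:
$$I = \frac{201553920}{823543}.$$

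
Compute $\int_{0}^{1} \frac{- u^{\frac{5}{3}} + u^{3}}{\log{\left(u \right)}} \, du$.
$- \log{\left(2 \right)} + \log{\left(3 \right)}$

Consider the one-parameter family: let $I(a) = \int_{0}^{1} \frac{u^{3} - u^{a}}{\log{\left(u \right)}} \, du$.

Since $\dfrac{\partial}{\partial a}\,u^{a} = u^{a} \ln u$, the $\ln u$ in the denominator cancels and
$$\frac{dI}{da} = \int_{0}^{1} -1 u^{a} \, du = -1 \left[\frac{u^{a+1}}{a+1}\right]_0^1 = - \frac{1}{a + 1}.$$

Integrating with respect to $a$ gives $I(a) = - \log{\left(\frac{a}{4} + \frac{1}{4} \right)} + C$.

At $a = 3$ the integrand is identically $0$, so $I(3) = 0$. The closed form gives $0$, hence $C = 0$.

Setting $a = \frac{5}{3}$:
$$I = - \log{\left(2 \right)} + \log{\left(3 \right)}.$$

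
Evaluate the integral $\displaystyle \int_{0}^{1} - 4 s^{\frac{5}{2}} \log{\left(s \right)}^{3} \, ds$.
$\frac{384}{2401}$

Begin with the known integral
$$J(a) = \int_{0}^{1} - 4 s^{a} \, ds = - \frac{4}{a + 1}.$$

Differentiating under the integral sign brings down a factor of $\ln s$:
$$\frac{dJ}{da} = \int_{0}^{1} - 4 s^{a} \log{\left(s \right)} \, ds = \frac{4}{\left(a + 1\right)^{2}}.$$

Repeating $3$ times in total — each differentiation brings down another $\ln s$ — gives
$$\frac{d^{3}J}{da^{3}} = \int_{0}^{1} - 4 s^{a} \log{\left(s \right)}^{3} \, ds = \frac{24}{\left(a + 1\right)^{4}},$$
and the integrand here is exactly the target integrand, so $I = \frac{24}{\left(a + 1\right)^{4}}$.

Setting $a = \frac{5}{2}$:
$$I = \frac{384}{2401}.$$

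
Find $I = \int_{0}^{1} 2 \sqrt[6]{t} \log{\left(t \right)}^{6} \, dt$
$\frac{403107840}{823543}$

Begin with the known integral
$$J(a) = \int_{0}^{1} 2 t^{a} \, dt = \frac{2}{a + 1}.$$

Differentiating under the integral sign brings down a factor of $\ln t$:
$$\frac{dJ}{da} = \int_{0}^{1} 2 t^{a} \log{\left(t \right)} \, dt = - \frac{2}{\left(a + 1\right)^{2}}.$$

Repeating $6$ times in total — each differentiation brings down another $\ln t$ — gives
$$\frac{d^{6}J}{da^{6}} = \int_{0}^{1} 2 t^{a} \log{\left(t \right)}^{6} \, dt = \frac{1440}{\left(a + 1\right)^{7}},$$
and the integrand here is exactly the target integrand, so $I = \frac{1440}{\left(a + 1\right)^{7}}$.

Setting $a = \frac{1}{6}$:
$$I = \frac{403107840}{823543}.$$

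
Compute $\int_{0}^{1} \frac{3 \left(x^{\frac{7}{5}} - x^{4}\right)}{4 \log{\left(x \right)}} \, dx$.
$- \frac{3 \log{\left(5 \right)}}{2} + \frac{3 \log{\left(12 \right)}}{4}$

Introduce a parameter $a$ in the exponent: let $I(a) = \int_{0}^{1} \frac{3 \left(x^{\frac{7}{5}} - x^{a}\right)}{4 \log{\left(x \right)}} \, dx$.

Since $\dfrac{\partial}{\partial a}\,x^{a} = x^{a} \ln x$, the $\ln x$ in the denominator cancels and
$$\frac{dI}{da} = \int_{0}^{1} - \frac{3}{4} x^{a} \, dx = - \frac{3}{4} \left[\frac{x^{a+1}}{a+1}\right]_0^1 = - \frac{3}{4 a + 4}.$$

Integrating with respect to $a$ gives $I(a) = - \frac{3 \log{\left(a + 1 \right)}}{4} - \frac{3 \log{\left(5 \right)}}{4} + \frac{3 \log{\left(12 \right)}}{4} + C$.

At $a = \frac{7}{5}$ the integrand is identically $0$, so $I(\frac{7}{5}) = 0$. The closed form gives $0$, hence $C = 0$.

Setting $a = 4$:
$$I = - \frac{3 \log{\left(5 \right)}}{2} + \frac{3 \log{\left(12 \right)}}{4}.$$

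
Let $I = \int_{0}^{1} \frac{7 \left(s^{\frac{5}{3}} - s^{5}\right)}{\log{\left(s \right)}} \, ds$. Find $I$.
$- \log{\left(\frac{4782969}{16384} \right)}$

Replace the exponent $5$ by a parameter $a$: let $I(a) = \int_{0}^{1} \frac{7 \left(s^{\frac{5}{3}} - s^{a}\right)}{\log{\left(s \right)}} \, ds$.

Since $\dfrac{\partial}{\partial a}\,s^{a} = s^{a} \ln s$, the $\ln s$ in the denominator cancels and
$$\frac{dI}{da} = \int_{0}^{1} -7 s^{a} \, ds = -7 \left[\frac{s^{a+1}}{a+1}\right]_0^1 = - \frac{7}{a + 1}.$$

Integrating with respect to $a$ gives $I(a) = - \log{\left(\frac{2187 \left(a + 1\right)^{7}}{2097152} \right)} + C$.

At $a = \frac{5}{3}$ the integrand is identically $0$, so $I(\frac{5}{3}) = 0$. The closed form gives $0$, hence $C = 0$.

Setting $a = 5$:
$$I = - \log{\left(\frac{4782969}{16384} \right)}.$$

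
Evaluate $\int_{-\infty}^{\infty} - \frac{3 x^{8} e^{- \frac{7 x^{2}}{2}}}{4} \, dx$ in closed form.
$- \frac{45 \sqrt{14} \sqrt{\pi}}{9604}$

Start from the elementary integral
$$J(a) = \int_{-\infty}^{\infty} - \frac{3 e^{- a x^{2}}}{4} \, dx = - \frac{3 \sqrt{\pi}}{4 \sqrt{a}}.$$

Differentiating under the integral sign brings down a factor of $(-x^2)$:
$$\frac{dJ}{da} = \int_{-\infty}^{\infty} \frac{3 x^{2} e^{- a x^{2}}}{4} \, dx = \frac{3 \sqrt{\pi}}{8 a^{\frac{3}{2}}}.$$

Repeating $4$ times in total — each differentiation brings down another $(-x^2)$ — gives
$$\frac{d^{4}J}{da^{4}} = \int_{-\infty}^{\infty} - \frac{3 x^{8} e^{- a x^{2}}}{4} \, dx = - \frac{315 \sqrt{\pi}}{64 a^{\frac{9}{2}}},$$
and the integrand here is exactly the target integrand, so $I = - \frac{315 \sqrt{\pi}}{64 a^{\frac{9}{2}}}$.

Setting $a = \frac{7}{2}$:
$$I = - \frac{45 \sqrt{14} \sqrt{\pi}}{9604}.$$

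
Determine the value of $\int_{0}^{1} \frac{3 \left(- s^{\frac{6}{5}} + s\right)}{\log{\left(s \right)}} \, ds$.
$\log{\left(\frac{1000}{1331} \right)}$

Introduce a parameter $a$ in the exponent: let $I(a) = \int_{0}^{1} \frac{3 \left(- s^{\frac{6}{5}} + s^{a}\right)}{\log{\left(s \right)}} \, ds$.

Since $\dfrac{\partial}{\partial a}\,s^{a} = s^{a} \ln s$, the $\ln s$ in the denominator cancels and
$$\frac{dI}{da} = \int_{0}^{1} 3 s^{a} \, ds = 3 \left[\frac{s^{a+1}}{a+1}\right]_0^1 = \frac{3}{a + 1}.$$

Integrating with respect to $a$ gives $I(a) = \log{\left(\frac{125 \left(a + 1\right)^{3}}{1331} \right)} + C$.

At $a = \frac{6}{5}$ the integrand is identically $0$, so $I(\frac{6}{5}) = 0$. The closed form gives $0$, hence $C = 0$.

Setting $a = 1$:
$$I = \log{\left(\frac{1000}{1331} \right)}.$$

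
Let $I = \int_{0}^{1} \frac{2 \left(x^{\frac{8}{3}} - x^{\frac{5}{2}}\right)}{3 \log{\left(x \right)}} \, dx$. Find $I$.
$\log{\left(\frac{\sqrt[3]{21} \cdot 22^{\frac{2}{3}}}{21} \right)}$

Consider the one-parameter family: let $I(a) = \int_{0}^{1} \frac{2 \left(x^{\frac{8}{3}} - x^{a}\right)}{3 \log{\left(x \right)}} \, dx$.

Since $\dfrac{\partial}{\partial a}\,x^{a} = x^{a} \ln x$, the $\ln x$ in the denominator cancels and
$$\frac{dI}{da} = \int_{0}^{1} - \frac{2}{3} x^{a} \, dx = - \frac{2}{3} \left[\frac{x^{a+1}}{a+1}\right]_0^1 = - \frac{2}{3 a + 3}.$$

Integrating with respect to $a$ gives $I(a) = - \frac{2 \log{\left(a + 1 \right)}}{3} - \frac{2 \log{\left(3 \right)}}{3} + \frac{2 \log{\left(11 \right)}}{3} + C$.

At $a = \frac{8}{3}$ the integrand is identically $0$, so $I(\frac{8}{3}) = 0$. The closed form gives $0$, hence $C = 0$.

Setting $a = \frac{5}{2}$:
$$I = \log{\left(\frac{\sqrt[3]{21} \cdot 22^{\frac{2}{3}}}{21} \right)}.$$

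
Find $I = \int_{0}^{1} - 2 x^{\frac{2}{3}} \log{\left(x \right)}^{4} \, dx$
$- \frac{11664}{3125}$

Consider the simpler parametrised integral
$$J(a) = \int_{0}^{1} - 2 x^{a} \, dx = - \frac{2}{a + 1}.$$

Differentiating under the integral sign brings down a factor of $\ln x$:
$$\frac{dJ}{da} = \int_{0}^{1} - 2 x^{a} \log{\left(x \right)} \, dx = \frac{2}{\left(a + 1\right)^{2}}.$$

Repeating $4$ times in total — each differentiation brings down another $\ln x$ — gives
$$\frac{d^{4}J}{da^{4}} = \int_{0}^{1} - 2 x^{a} \log{\left(x \right)}^{4} \, dx = - \frac{48}{\left(a + 1\right)^{5}},$$
and the integrand here is exactly the target integrand, so $I = - \frac{48}{\left(a + 1\right)^{5}}$.

Setting $a = \frac{2}{3}$:
$$I = - \frac{11664}{3125}.$$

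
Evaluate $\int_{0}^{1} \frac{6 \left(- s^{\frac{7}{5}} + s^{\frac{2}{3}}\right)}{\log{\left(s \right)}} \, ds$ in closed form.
$\log{\left(\frac{244140625}{2176782336} \right)}$

Consider the one-parameter family: let $I(a) = \int_{0}^{1} \frac{6 \left(- s^{\frac{7}{5}} + s^{a}\right)}{\log{\left(s \right)}} \, ds$.

Since $\dfrac{\partial}{\partial a}\,s^{a} = s^{a} \ln s$, the $\ln s$ in the denominator cancels and
$$\frac{dI}{da} = \int_{0}^{1} 6 s^{a} \, ds = 6 \left[\frac{s^{a+1}}{a+1}\right]_0^1 = \frac{6}{a + 1}.$$

Integrating with respect to $a$ gives $I(a) = \log{\left(\frac{15625 \left(a + 1\right)^{6}}{2985984} \right)} + C$.

At $a = \frac{7}{5}$ the integrand is identically $0$, so $I(\frac{7}{5}) = 0$. The closed form gives $0$, hence $C = 0$.

Setting $a = \frac{2}{3}$:
$$I = \log{\left(\frac{244140625}{2176782336} \right)}.$$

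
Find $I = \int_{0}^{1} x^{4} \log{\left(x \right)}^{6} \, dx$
$\frac{144}{15625}$

Consider the simpler parametrised integral
$$J(a) = \int_{0}^{1} x^{a} \, dx = \frac{1}{a + 1}.$$

Differentiating under the integral sign brings down a factor of $\ln x$:
$$\frac{dJ}{da} = \int_{0}^{1} x^{a} \log{\left(x \right)} \, dx = - \frac{1}{\left(a + 1\right)^{2}}.$$

Repeating $6$ times in total — each differentiation brings down another $\ln x$ — gives
$$\frac{d^{6}J}{da^{6}} = \int_{0}^{1} x^{a} \log{\left(x \right)}^{6} \, dx = \frac{720}{\left(a + 1\right)^{7}},$$
and the integrand here is exactly the target integrand, so $I = \frac{720}{\left(a + 1\right)^{7}}$.

Setting $a = 4$:
$$I = \frac{144}{15625}.$$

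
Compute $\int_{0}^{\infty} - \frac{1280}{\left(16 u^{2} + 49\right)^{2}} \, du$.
$- \frac{80 \pi}{343}$

Start from the standard arctangent integral
$$J(a) = \int_{0}^{\infty} - \frac{5}{a^{2} + u^{2}} \, du = - \frac{5 \pi}{2 a}.$$

Differentiating under the integral sign with respect to $a$,
$$\frac{dJ}{da} = \int_{0}^{\infty} \frac{10 a}{\left(a^{2} + u^{2}\right)^{2}} \, du = \frac{5 \pi}{2 a^{2}},$$
so $\int_{0}^{\infty} - \frac{5}{\left(a^{2} + u^{2}\right)^{2}} \, du = - \frac{5 \pi}{4 a^{3}}$.

Setting $a = \frac{7}{4}$:
$$I = - \frac{80 \pi}{343}.$$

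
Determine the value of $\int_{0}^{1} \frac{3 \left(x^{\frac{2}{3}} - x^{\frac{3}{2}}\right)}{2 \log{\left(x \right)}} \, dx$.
$- \log{\left(\frac{3 \sqrt{6}}{4} \right)}$

Replace the exponent $\frac{3}{2}$ by a parameter $a$: let $I(a) = \int_{0}^{1} \frac{3 \left(x^{\frac{2}{3}} - x^{a}\right)}{2 \log{\left(x \right)}} \, dx$.

Since $\dfrac{\partial}{\partial a}\,x^{a} = x^{a} \ln x$, the $\ln x$ in the denominator cancels and
$$\frac{dI}{da} = \int_{0}^{1} - \frac{3}{2} x^{a} \, dx = - \frac{3}{2} \left[\frac{x^{a+1}}{a+1}\right]_0^1 = - \frac{3}{2 a + 2}.$$

Integrating with respect to $a$ gives $I(a) = - \log{\left(\frac{3 \sqrt{15} \left(a + 1\right)^{\frac{3}{2}}}{25} \right)} + C$.

At $a = \frac{2}{3}$ the integrand is identically $0$, so $I(\frac{2}{3}) = 0$. The closed form gives $0$, hence $C = 0$.

Setting $a = \frac{3}{2}$:
$$I = - \log{\left(\frac{3 \sqrt{6}}{4} \right)}.$$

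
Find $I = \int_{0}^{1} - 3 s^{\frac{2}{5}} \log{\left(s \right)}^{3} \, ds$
$\frac{11250}{2401}$

Begin with the known integral
$$J(a) = \int_{0}^{1} - 3 s^{a} \, ds = - \frac{3}{a + 1}.$$

Differentiating under the integral sign brings down a factor of $\ln s$:
$$\frac{dJ}{da} = \int_{0}^{1} - 3 s^{a} \log{\left(s \right)} \, ds = \frac{3}{\left(a + 1\right)^{2}}.$$

Repeating $3$ times in total — each differentiation brings down another $\ln s$ — gives
$$\frac{d^{3}J}{da^{3}} = \int_{0}^{1} - 3 s^{a} \log{\left(s \right)}^{3} \, ds = \frac{18}{\left(a + 1\right)^{4}},$$
and the integrand here is exactly the target integrand, so $I = \frac{18}{\left(a + 1\right)^{4}}$.

Setting $a = \frac{2}{5}$:
$$I = \frac{11250}{2401}.$$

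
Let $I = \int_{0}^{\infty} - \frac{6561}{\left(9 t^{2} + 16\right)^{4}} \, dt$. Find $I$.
$- \frac{10935 \pi}{524288}$

Recall the elementary integral
$$J(a) = \int_{0}^{\infty} - \frac{1}{a^{2} + t^{2}} \, dt = - \frac{\pi}{2 a}.$$

Differentiating under the integral sign with respect to $a$,
$$\frac{dJ}{da} = \int_{0}^{\infty} \frac{2 a}{\left(a^{2} + t^{2}\right)^{2}} \, dt = \frac{\pi}{2 a^{2}},$$
so $\int_{0}^{\infty} - \frac{1}{\left(a^{2} + t^{2}\right)^{2}} \, dt = - \frac{\pi}{4 a^{3}}$.

Repeating — each differentiation of $1/(t^2+a^2)^j$ produces $-2ja/(t^2+a^2)^{j+1}$ — and dividing through by $-2ja$ at each step yields, after $3$ differentiations in total,
$$\int_{0}^{\infty} - \frac{1}{\left(a^{2} + t^{2}\right)^{4}} \, dt = - \frac{5 \pi}{32 a^{7}}.$$

Setting $a = \frac{4}{3}$:
$$I = - \frac{10935 \pi}{524288}.$$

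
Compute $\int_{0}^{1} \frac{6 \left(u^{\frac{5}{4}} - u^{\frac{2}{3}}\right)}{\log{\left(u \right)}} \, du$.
$- \log{\left(\frac{64000000}{387420489} \right)}$

Replace the exponent $\frac{2}{3}$ by a parameter $a$: let $I(a) = \int_{0}^{1} \frac{6 \left(u^{\frac{5}{4}} - u^{a}\right)}{\log{\left(u \right)}} \, du$.

Since $\dfrac{\partial}{\partial a}\,u^{a} = u^{a} \ln u$, the $\ln u$ in the denominator cancels and
$$\frac{dI}{da} = \int_{0}^{1} -6 u^{a} \, du = -6 \left[\frac{u^{a+1}}{a+1}\right]_0^1 = - \frac{6}{a + 1}.$$

Integrating with respect to $a$ gives $I(a) = - \log{\left(\frac{4096 \left(a + 1\right)^{6}}{531441} \right)} + C$.

At $a = \frac{5}{4}$ the integrand is identically $0$, so $I(\frac{5}{4}) = 0$. The closed form gives $0$, hence $C = 0$.

Setting $a = \frac{2}{3}$:
$$I = - \log{\left(\frac{64000000}{387420489} \right)}.$$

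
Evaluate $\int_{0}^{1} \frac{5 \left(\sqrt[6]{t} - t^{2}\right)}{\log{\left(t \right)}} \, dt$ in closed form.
$- \log{\left(\frac{1889568}{16807} \right)}$

Consider the one-parameter family: let $I(a) = \int_{0}^{1} \frac{5 \left(\sqrt[6]{t} - t^{a}\right)}{\log{\left(t \right)}} \, dt$.

Since $\dfrac{\partial}{\partial a}\,t^{a} = t^{a} \ln t$, the $\ln t$ in the denominator cancels and
$$\frac{dI}{da} = \int_{0}^{1} -5 t^{a} \, dt = -5 \left[\frac{t^{a+1}}{a+1}\right]_0^1 = - \frac{5}{a + 1}.$$

Integrating with respect to $a$ gives $I(a) = - \log{\left(\frac{7776 \left(a + 1\right)^{5}}{16807} \right)} + C$.

At $a = \frac{1}{6}$ the integrand is identically $0$, so $I(\frac{1}{6}) = 0$. The closed form gives $0$, hence $C = 0$.

Setting $a = 2$:
$$I = - \log{\left(\frac{1889568}{16807} \right)}.$$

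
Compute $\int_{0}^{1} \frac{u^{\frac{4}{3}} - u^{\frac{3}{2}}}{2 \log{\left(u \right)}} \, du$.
$\log{\left(\frac{\sqrt{210}}{15} \right)}$

Introduce a parameter $a$ in the exponent: let $I(a) = \int_{0}^{1} \frac{u^{\frac{4}{3}} - u^{a}}{2 \log{\left(u \right)}} \, du$.

Since $\dfrac{\partial}{\partial a}\,u^{a} = u^{a} \ln u$, the $\ln u$ in the denominator cancels and
$$\frac{dI}{da} = \int_{0}^{1} - \frac{1}{2} u^{a} \, du = - \frac{1}{2} \left[\frac{u^{a+1}}{a+1}\right]_0^1 = - \frac{1}{2 a + 2}.$$

Integrating with respect to $a$ gives $I(a) = - \frac{\log{\left(a + 1 \right)}}{2} - \frac{\log{\left(3 \right)}}{2} + \frac{\log{\left(7 \right)}}{2} + C$.

At $a = \frac{4}{3}$ the integrand is identically $0$, so $I(\frac{4}{3}) = 0$. The closed form gives $0$, hence $C = 0$.

Setting $a = \frac{3}{2}$:
$$I = \log{\left(\frac{\sqrt{210}}{15} \right)}.$$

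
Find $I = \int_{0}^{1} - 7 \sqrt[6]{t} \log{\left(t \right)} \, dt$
$\frac{36}{7}$

Start from the elementary integral
$$J(a) = \int_{0}^{1} - 7 t^{a} \, dt = - \frac{7}{a + 1}.$$

Differentiating under the integral sign brings down a factor of $\ln t$:
$$\frac{dJ}{da} = \int_{0}^{1} - 7 t^{a} \log{\left(t \right)} \, dt = \frac{7}{\left(a + 1\right)^{2}}.$$

The integral on the left is $I$, so $I = \frac{7}{\left(a + 1\right)^{2}}$.

Setting $a = \frac{1}{6}$:
$$I = \frac{36}{7}.$$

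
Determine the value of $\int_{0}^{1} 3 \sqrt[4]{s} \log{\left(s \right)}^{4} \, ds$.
$\frac{73728}{3125}$

Begin with the known integral
$$J(a) = \int_{0}^{1} 3 s^{a} \, ds = \frac{3}{a + 1}.$$

Differentiating under the integral sign brings down a factor of $\ln s$:
$$\frac{dJ}{da} = \int_{0}^{1} 3 s^{a} \log{\left(s \right)} \, ds = - \frac{3}{\left(a + 1\right)^{2}}.$$

Repeating $4$ times in total — each differentiation brings down another $\ln s$ — gives
$$\frac{d^{4}J}{da^{4}} = \int_{0}^{1} 3 s^{a} \log{\left(s \right)}^{4} \, ds = \frac{72}{\left(a + 1\right)^{5}},$$
and the integrand here is exactly the target integrand, so $I = \frac{72}{\left(a + 1\right)^{5}}$.

Setting $a = \frac{1}{4}$:
$$I = \frac{73728}{3125}.$$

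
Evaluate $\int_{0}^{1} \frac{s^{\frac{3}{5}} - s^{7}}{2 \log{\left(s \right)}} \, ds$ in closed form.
$- \frac{\log{\left(5 \right)}}{2}$

Consider the one-parameter family: let $I(a) = \int_{0}^{1} \frac{- s^{7} + s^{a}}{2 \log{\left(s \right)}} \, ds$.

Since $\dfrac{\partial}{\partial a}\,s^{a} = s^{a} \ln s$, the $\ln s$ in the denominator cancels and
$$\frac{dI}{da} = \int_{0}^{1} \frac{1}{2} s^{a} \, ds = \frac{1}{2} \left[\frac{s^{a+1}}{a+1}\right]_0^1 = \frac{1}{2 \left(a + 1\right)}.$$

Integrating with respect to $a$ gives $I(a) = \frac{\log{\left(a + 1 \right)}}{2} - \frac{3 \log{\left(2 \right)}}{2} + C$.

At $a = 7$ the integrand is identically $0$, so $I(7) = 0$. The closed form gives $0$, hence $C = 0$.

Setting $a = \frac{3}{5}$:
$$I = - \frac{\log{\left(5 \right)}}{2}.$$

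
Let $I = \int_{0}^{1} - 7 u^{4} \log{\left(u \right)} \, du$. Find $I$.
$\frac{7}{25}$

Begin with the known integral
$$J(a) = \int_{0}^{1} - 7 u^{a} \, du = - \frac{7}{a + 1}.$$

Differentiating under the integral sign brings down a factor of $\ln u$:
$$\frac{dJ}{da} = \int_{0}^{1} - 7 u^{a} \log{\left(u \right)} \, du = \frac{7}{\left(a + 1\right)^{2}}.$$

The integral on the left is $I$, so $I = \frac{7}{\left(a + 1\right)^{2}}$.

Setting $a = 4$:
$$I = \frac{7}{25}.$$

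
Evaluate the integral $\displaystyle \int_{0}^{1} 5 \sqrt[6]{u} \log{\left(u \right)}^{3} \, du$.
$- \frac{38880}{2401}$

Begin with the known integral
$$J(a) = \int_{0}^{1} 5 u^{a} \, du = \frac{5}{a + 1}.$$

Differentiating under the integral sign brings down a factor of $\ln u$:
$$\frac{dJ}{da} = \int_{0}^{1} 5 u^{a} \log{\left(u \right)} \, du = - \frac{5}{\left(a + 1\right)^{2}}.$$

Repeating $3$ times in total — each differentiation brings down another $\ln u$ — gives
$$\frac{d^{3}J}{da^{3}} = \int_{0}^{1} 5 u^{a} \log{\left(u \right)}^{3} \, du = - \frac{30}{\left(a + 1\right)^{4}},$$
and the integrand here is exactly the target integrand, so $I = - \frac{30}{\left(a + 1\right)^{4}}$.

Setting $a = \frac{1}{6}$:
$$I = - \frac{38880}{2401}.$$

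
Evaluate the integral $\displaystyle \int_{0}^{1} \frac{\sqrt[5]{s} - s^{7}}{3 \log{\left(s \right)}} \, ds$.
$- \log{\left(2 \right)} - \frac{\log{\left(5 \right)}}{3} + \frac{\log{\left(6 \right)}}{3}$

Consider the one-parameter family: let $I(a) = \int_{0}^{1} \frac{- s^{7} + s^{a}}{3 \log{\left(s \right)}} \, ds$.

Since $\dfrac{\partial}{\partial a}\,s^{a} = s^{a} \ln s$, the $\ln s$ in the denominator cancels and
$$\frac{dI}{da} = \int_{0}^{1} \frac{1}{3} s^{a} \, ds = \frac{1}{3} \left[\frac{s^{a+1}}{a+1}\right]_0^1 = \frac{1}{3 \left(a + 1\right)}.$$

Integrating with respect to $a$ gives $I(a) = \frac{\log{\left(a + 1 \right)}}{3} - \log{\left(2 \right)} + C$.

At $a = 7$ the integrand is identically $0$, so $I(7) = 0$. The closed form gives $0$, hence $C = 0$.

Setting $a = \frac{1}{5}$:
$$I = - \log{\left(2 \right)} - \frac{\log{\left(5 \right)}}{3} + \frac{\log{\left(6 \right)}}{3}.$$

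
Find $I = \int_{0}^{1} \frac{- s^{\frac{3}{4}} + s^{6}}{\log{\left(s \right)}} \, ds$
$\log{\left(4 \right)}$

Replace the exponent $6$ by a parameter $a$: let $I(a) = \int_{0}^{1} \frac{- s^{\frac{3}{4}} + s^{a}}{\log{\left(s \right)}} \, ds$.

Since $\dfrac{\partial}{\partial a}\,s^{a} = s^{a} \ln s$, the $\ln s$ in the denominator cancels and
$$\frac{dI}{da} = \int_{0}^{1} s^{a} \, ds = \left[\frac{s^{a+1}}{a+1}\right]_0^1 = \frac{1}{a + 1}.$$

Integrating with respect to $a$ gives $I(a) = \log{\left(\frac{4 a}{7} + \frac{4}{7} \right)} + C$.

At $a = \frac{3}{4}$ the integrand is identically $0$, so $I(\frac{3}{4}) = 0$. The closed form gives $0$, hence $C = 0$.

Setting $a = 6$:
$$I = \log{\left(4 \right)}.$$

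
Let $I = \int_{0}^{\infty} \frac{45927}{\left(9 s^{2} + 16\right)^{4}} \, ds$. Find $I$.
$\frac{76545 \pi}{524288}$

Start from the standard arctangent integral
$$J(a) = \int_{0}^{\infty} \frac{7}{a^{2} + s^{2}} \, ds = \frac{7 \pi}{2 a}.$$

Differentiating under the integral sign with respect to $a$,
$$\frac{dJ}{da} = \int_{0}^{\infty} - \frac{14 a}{\left(a^{2} + s^{2}\right)^{2}} \, ds = - \frac{7 \pi}{2 a^{2}},$$
so $\int_{0}^{\infty} \frac{7}{\left(a^{2} + s^{2}\right)^{2}} \, ds = \frac{7 \pi}{4 a^{3}}$.

Repeating — each differentiation of $1/(s^2+a^2)^j$ produces $-2ja/(s^2+a^2)^{j+1}$ — and dividing through by $-2ja$ at each step yields, after $3$ differentiations in total,
$$\int_{0}^{\infty} \frac{7}{\left(a^{2} + s^{2}\right)^{4}} \, ds = \frac{35 \pi}{32 a^{7}}.$$

Setting $a = \frac{4}{3}$:
$$I = \frac{76545 \pi}{524288}.$$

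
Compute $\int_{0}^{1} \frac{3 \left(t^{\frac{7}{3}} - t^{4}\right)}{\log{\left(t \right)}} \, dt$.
$- \log{\left(\frac{27}{8} \right)}$

Introduce a parameter $a$ in the exponent: let $I(a) = \int_{0}^{1} \frac{3 \left(t^{\frac{7}{3}} - t^{a}\right)}{\log{\left(t \right)}} \, dt$.

Since $\dfrac{\partial}{\partial a}\,t^{a} = t^{a} \ln t$, the $\ln t$ in the denominator cancels and
$$\frac{dI}{da} = \int_{0}^{1} -3 t^{a} \, dt = -3 \left[\frac{t^{a+1}}{a+1}\right]_0^1 = - \frac{3}{a + 1}.$$

Integrating with respect to $a$ gives $I(a) = - \log{\left(\frac{27 \left(a + 1\right)^{3}}{1000} \right)} + C$.

At $a = \frac{7}{3}$ the integrand is identically $0$, so $I(\frac{7}{3}) = 0$. The closed form gives $0$, hence $C = 0$.

Setting $a = 4$:
$$I = - \log{\left(\frac{27}{8} \right)}.$$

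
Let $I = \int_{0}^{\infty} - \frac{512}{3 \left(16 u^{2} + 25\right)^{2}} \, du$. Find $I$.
$- \frac{32 \pi}{375}$

Recall the elementary integral
$$J(a) = \int_{0}^{\infty} - \frac{2}{3 \left(a^{2} + u^{2}\right)} \, du = - \frac{\pi}{3 a}.$$

Differentiating under the integral sign with respect to $a$,
$$\frac{dJ}{da} = \int_{0}^{\infty} \frac{4 a}{3 \left(a^{2} + u^{2}\right)^{2}} \, du = \frac{\pi}{3 a^{2}},$$
so $\int_{0}^{\infty} - \frac{2}{3 \left(a^{2} + u^{2}\right)^{2}} \, du = - \frac{\pi}{6 a^{3}}$.

Setting $a = \frac{5}{4}$:
$$I = - \frac{32 \pi}{375}.$$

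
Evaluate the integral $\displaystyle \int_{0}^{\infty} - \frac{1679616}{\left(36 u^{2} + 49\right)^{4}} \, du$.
$- \frac{43740 \pi}{823543}$

Start from the standard arctangent integral
$$J(a) = \int_{0}^{\infty} - \frac{1}{a^{2} + u^{2}} \, du = - \frac{\pi}{2 a}.$$

Differentiating under the integral sign with respect to $a$,
$$\frac{dJ}{da} = \int_{0}^{\infty} \frac{2 a}{\left(a^{2} + u^{2}\right)^{2}} \, du = \frac{\pi}{2 a^{2}},$$
so $\int_{0}^{\infty} - \frac{1}{\left(a^{2} + u^{2}\right)^{2}} \, du = - \frac{\pi}{4 a^{3}}$.

Repeating — each differentiation of $1/(u^2+a^2)^j$ produces $-2ja/(u^2+a^2)^{j+1}$ — and dividing through by $-2ja$ at each step yields, after $3$ differentiations in total,
$$\int_{0}^{\infty} - \frac{1}{\left(a^{2} + u^{2}\right)^{4}} \, du = - \frac{5 \pi}{32 a^{7}}.$$

Setting $a = \frac{7}{6}$:
$$I = - \frac{43740 \pi}{823543}.$$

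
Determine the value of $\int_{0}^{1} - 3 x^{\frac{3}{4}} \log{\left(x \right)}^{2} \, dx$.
$- \frac{384}{343}$

Begin with the known integral
$$J(a) = \int_{0}^{1} - 3 x^{a} \, dx = - \frac{3}{a + 1}.$$

Differentiating under the integral sign brings down a factor of $\ln x$:
$$\frac{dJ}{da} = \int_{0}^{1} - 3 x^{a} \log{\left(x \right)} \, dx = \frac{3}{\left(a + 1\right)^{2}}.$$

Repeating twice in total — each differentiation brings down another $\ln x$ — gives
$$\frac{d^{2}J}{da^{2}} = \int_{0}^{1} - 3 x^{a} \log{\left(x \right)}^{2} \, dx = - \frac{6}{\left(a + 1\right)^{3}},$$
and the integrand here is exactly the target integrand, so $I = - \frac{6}{\left(a + 1\right)^{3}}$.

Setting $a = \frac{3}{4}$:
$$I = - \frac{384}{343}.$$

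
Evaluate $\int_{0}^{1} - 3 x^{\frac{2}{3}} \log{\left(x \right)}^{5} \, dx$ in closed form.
$\frac{52488}{3125}$

Begin with the known integral
$$J(a) = \int_{0}^{1} - 3 x^{a} \, dx = - \frac{3}{a + 1}.$$

Differentiating under the integral sign brings down a factor of $\ln x$:
$$\frac{dJ}{da} = \int_{0}^{1} - 3 x^{a} \log{\left(x \right)} \, dx = \frac{3}{\left(a + 1\right)^{2}}.$$

Repeating $5$ times in total — each differentiation brings down another $\ln x$ — gives
$$\frac{d^{5}J}{da^{5}} = \int_{0}^{1} - 3 x^{a} \log{\left(x \right)}^{5} \, dx = \frac{360}{\left(a + 1\right)^{6}},$$
and the integrand here is exactly the target integrand, so $I = \frac{360}{\left(a + 1\right)^{6}}$.

Setting $a = \frac{2}{3}$:
$$I = \frac{52488}{3125}.$$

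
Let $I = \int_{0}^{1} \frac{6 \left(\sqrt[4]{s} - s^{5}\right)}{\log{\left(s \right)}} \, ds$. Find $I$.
$\log{\left(\frac{15625}{191102976} \right)}$

Consider the one-parameter family: let $I(a) = \int_{0}^{1} \frac{6 \left(- s^{5} + s^{a}\right)}{\log{\left(s \right)}} \, ds$.

Since $\dfrac{\partial}{\partial a}\,s^{a} = s^{a} \ln s$, the $\ln s$ in the denominator cancels and
$$\frac{dI}{da} = \int_{0}^{1} 6 s^{a} \, ds = 6 \left[\frac{s^{a+1}}{a+1}\right]_0^1 = \frac{6}{a + 1}.$$

Integrating with respect to $a$ gives $I(a) = \log{\left(\frac{\left(a + 1\right)^{6}}{46656} \right)} + C$.

At $a = 5$ the integrand is identically $0$, so $I(5) = 0$. The closed form gives $0$, hence $C = 0$.

Setting $a = \frac{1}{4}$:
$$I = \log{\left(\frac{15625}{191102976} \right)}.$$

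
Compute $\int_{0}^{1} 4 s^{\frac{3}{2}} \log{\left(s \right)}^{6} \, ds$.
$\frac{73728}{15625}$

Start from the elementary integral
$$J(a) = \int_{0}^{1} 4 s^{a} \, ds = \frac{4}{a + 1}.$$

Differentiating under the integral sign brings down a factor of $\ln s$:
$$\frac{dJ}{da} = \int_{0}^{1} 4 s^{a} \log{\left(s \right)} \, ds = - \frac{4}{\left(a + 1\right)^{2}}.$$

Repeating $6$ times in total — each differentiation brings down another $\ln s$ — gives
$$\frac{d^{6}J}{da^{6}} = \int_{0}^{1} 4 s^{a} \log{\left(s \right)}^{6} \, ds = \frac{2880}{\left(a + 1\right)^{7}},$$
and the integrand here is exactly the target integrand, so $I = \frac{2880}{\left(a + 1\right)^{7}}$.

Setting $a = \frac{3}{2}$:
$$I = \frac{73728}{15625}.$$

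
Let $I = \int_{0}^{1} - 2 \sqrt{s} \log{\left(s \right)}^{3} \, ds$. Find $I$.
$\frac{64}{27}$

Start from the elementary integral
$$J(a) = \int_{0}^{1} - 2 s^{a} \, ds = - \frac{2}{a + 1}.$$

Differentiating under the integral sign brings down a factor of $\ln s$:
$$\frac{dJ}{da} = \int_{0}^{1} - 2 s^{a} \log{\left(s \right)} \, ds = \frac{2}{\left(a + 1\right)^{2}}.$$

Repeating $3$ times in total — each differentiation brings down another $\ln s$ — gives
$$\frac{d^{3}J}{da^{3}} = \int_{0}^{1} - 2 s^{a} \log{\left(s \right)}^{3} \, ds = \frac{12}{\left(a + 1\right)^{4}},$$
and the integrand here is exactly the target integrand, so $I = \frac{12}{\left(a + 1\right)^{4}}$.

Setting $a = \frac{1}{2}$:
$$I = \frac{64}{27}.$$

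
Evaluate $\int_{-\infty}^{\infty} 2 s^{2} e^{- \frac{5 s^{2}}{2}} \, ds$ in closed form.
$\frac{2 \sqrt{10} \sqrt{\pi}}{25}$

Begin with the known integral
$$J(a) = \int_{-\infty}^{\infty} 2 e^{- a s^{2}} \, ds = \frac{2 \sqrt{\pi}}{\sqrt{a}}.$$

Differentiating under the integral sign brings down a factor of $(-s^2)$:
$$\frac{dJ}{da} = \int_{-\infty}^{\infty} - 2 s^{2} e^{- a s^{2}} \, ds = - \frac{\sqrt{\pi}}{a^{\frac{3}{2}}}.$$

The integral on the left is $-I$, so $I = \frac{\sqrt{\pi}}{a^{\frac{3}{2}}}$.

Setting $a = \frac{5}{2}$:
$$I = \frac{2 \sqrt{10} \sqrt{\pi}}{25}.$$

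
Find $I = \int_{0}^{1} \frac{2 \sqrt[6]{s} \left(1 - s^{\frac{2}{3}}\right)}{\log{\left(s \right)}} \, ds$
$\log{\left(\frac{49}{121} \right)}$

Replace the exponent $\frac{1}{6}$ by a parameter $a$: let $I(a) = \int_{0}^{1} \frac{2 \left(- s^{\frac{5}{6}} + s^{a}\right)}{\log{\left(s \right)}} \, ds$.

Since $\dfrac{\partial}{\partial a}\,s^{a} = s^{a} \ln s$, the $\ln s$ in the denominator cancels and
$$\frac{dI}{da} = \int_{0}^{1} 2 s^{a} \, ds = 2 \left[\frac{s^{a+1}}{a+1}\right]_0^1 = \frac{2}{a + 1}.$$

Integrating with respect to $a$ gives $I(a) = \log{\left(\frac{36 \left(a + 1\right)^{2}}{121} \right)} + C$.

At $a = \frac{5}{6}$ the integrand is identically $0$, so $I(\frac{5}{6}) = 0$. The closed form gives $0$, hence $C = 0$.

Setting $a = \frac{1}{6}$:
$$I = \log{\left(\frac{49}{121} \right)}.$$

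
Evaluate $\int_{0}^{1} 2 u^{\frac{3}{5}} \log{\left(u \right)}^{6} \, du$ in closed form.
$\frac{3515625}{65536}$

Begin with the known integral
$$J(a) = \int_{0}^{1} 2 u^{a} \, du = \frac{2}{a + 1}.$$

Differentiating under the integral sign brings down a factor of $\ln u$:
$$\frac{dJ}{da} = \int_{0}^{1} 2 u^{a} \log{\left(u \right)} \, du = - \frac{2}{\left(a + 1\right)^{2}}.$$

Repeating $6$ times in total — each differentiation brings down another $\ln u$ — gives
$$\frac{d^{6}J}{da^{6}} = \int_{0}^{1} 2 u^{a} \log{\left(u \right)}^{6} \, du = \frac{1440}{\left(a + 1\right)^{7}},$$
and the integrand here is exactly the target integrand, so $I = \frac{1440}{\left(a + 1\right)^{7}}$.

Setting $a = \frac{3}{5}$:
$$I = \frac{3515625}{65536}.$$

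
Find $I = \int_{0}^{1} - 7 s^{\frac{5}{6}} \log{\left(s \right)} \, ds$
$\frac{252}{121}$

Begin with the known integral
$$J(a) = \int_{0}^{1} - 7 s^{a} \, ds = - \frac{7}{a + 1}.$$

Differentiating under the integral sign brings down a factor of $\ln s$:
$$\frac{dJ}{da} = \int_{0}^{1} - 7 s^{a} \log{\left(s \right)} \, ds = \frac{7}{\left(a + 1\right)^{2}}.$$

The integral on the left is $I$, so $I = \frac{7}{\left(a + 1\right)^{2}}$.

Setting $a = \frac{5}{6}$:
$$I = \frac{252}{121}.$$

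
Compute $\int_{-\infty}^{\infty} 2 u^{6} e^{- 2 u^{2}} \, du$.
$\frac{15 \sqrt{2} \sqrt{\pi}}{64}$

Consider the simpler parametrised integral
$$J(a) = \int_{-\infty}^{\infty} 2 e^{- a u^{2}} \, du = \frac{2 \sqrt{\pi}}{\sqrt{a}}.$$

Differentiating under the integral sign brings down a factor of $(-u^2)$:
$$\frac{dJ}{da} = \int_{-\infty}^{\infty} - 2 u^{2} e^{- a u^{2}} \, du = - \frac{\sqrt{\pi}}{a^{\frac{3}{2}}}.$$

Repeating $3$ times in total — each differentiation brings down another $(-u^2)$ — gives
$$\frac{d^{3}J}{da^{3}} = \int_{-\infty}^{\infty} - 2 u^{6} e^{- a u^{2}} \, du = - \frac{15 \sqrt{\pi}}{4 a^{\frac{7}{2}}},$$
and the integrand here is $(-1)^{3}$ times the target integrand, so $I = (-1)^{3}\,\frac{d^{3}J}{da^{3}} = \frac{15 \sqrt{\pi}}{4 a^{\frac{7}{2}}}$.

Setting $a = 2$:
$$I = \frac{15 \sqrt{2} \sqrt{\pi}}{64}.$$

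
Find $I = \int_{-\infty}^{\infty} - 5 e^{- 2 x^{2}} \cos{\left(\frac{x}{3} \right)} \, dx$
$- \frac{5 \sqrt{2} \sqrt{\pi}}{2 e^{\frac{1}{72}}}$

Define $I(b) = \int_{-\infty}^{\infty} - 5 e^{- 2 x^{2}} \cos{\left(b x \right)} \, dx$.

Differentiating under the integral sign,
$$I'(b) = \int_{-\infty}^{\infty} 5 x e^{- 2 x^{2}} \sin{\left(b x \right)} \, dx.$$

Integrate $\int_{-\infty}^{\infty} x \sin(b x)\, e^{- 2 x^{2}}\, dx$ by parts with $u = \sin(b x)$ and $dv = x\, e^{- 2 x^{2}}\, dx$, giving $v = - \frac{e^{- 2 x^{2}}}{4}$. The boundary term vanishes and
$$\int_{-\infty}^{\infty} x \sin(b x)\, e^{- 2 x^{2}}\, dx = \frac{b}{4} \int_{-\infty}^{\infty} \cos(b x)\, e^{- 2 x^{2}}\, dx,$$
so $I'(b) = - \frac{b}{4}\, I(b)$.

This is a separable first-order ODE; solving with the initial condition $I(0) = \int_{-\infty}^{\infty} - 5 e^{- 2 x^{2}}\,dx = - \frac{5 \sqrt{2} \sqrt{\pi}}{2}$ gives
$$I(b) = - \frac{5 \sqrt{2} \sqrt{\pi} e^{- \frac{b^{2}}{8}}}{2}.$$

Setting $b = \frac{1}{3}$:
$$I = - \frac{5 \sqrt{2} \sqrt{\pi}}{2 e^{\frac{1}{72}}}.$$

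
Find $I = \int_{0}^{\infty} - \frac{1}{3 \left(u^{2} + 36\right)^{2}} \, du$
$- \frac{\pi}{2592}$

Begin with the known result
$$J(a) = \int_{0}^{\infty} - \frac{1}{3 \left(a^{2} + u^{2}\right)} \, du = - \frac{\pi}{6 a}.$$

Differentiating under the integral sign with respect to $a$,
$$\frac{dJ}{da} = \int_{0}^{\infty} \frac{2 a}{3 \left(a^{2} + u^{2}\right)^{2}} \, du = \frac{\pi}{6 a^{2}},$$
so $\int_{0}^{\infty} - \frac{1}{3 \left(a^{2} + u^{2}\right)^{2}} \, du = - \frac{\pi}{12 a^{3}}$.

Setting $a = 6$:
$$I = - \frac{\pi}{2592}.$$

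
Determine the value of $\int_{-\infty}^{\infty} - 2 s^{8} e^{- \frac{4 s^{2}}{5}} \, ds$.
$- \frac{65625 \sqrt{5} \sqrt{\pi}}{4096}$

Start from the elementary integral
$$J(a) = \int_{-\infty}^{\infty} - 2 e^{- a s^{2}} \, ds = - \frac{2 \sqrt{\pi}}{\sqrt{a}}.$$

Differentiating under the integral sign brings down a factor of $(-s^2)$:
$$\frac{dJ}{da} = \int_{-\infty}^{\infty} 2 s^{2} e^{- a s^{2}} \, ds = \frac{\sqrt{\pi}}{a^{\frac{3}{2}}}.$$

Repeating $4$ times in total — each differentiation brings down another $(-s^2)$ — gives
$$\frac{d^{4}J}{da^{4}} = \int_{-\infty}^{\infty} - 2 s^{8} e^{- a s^{2}} \, ds = - \frac{105 \sqrt{\pi}}{8 a^{\frac{9}{2}}},$$
and the integrand here is exactly the target integrand, so $I = - \frac{105 \sqrt{\pi}}{8 a^{\frac{9}{2}}}$.

Setting $a = \frac{4}{5}$:
$$I = - \frac{65625 \sqrt{5} \sqrt{\pi}}{4096}.$$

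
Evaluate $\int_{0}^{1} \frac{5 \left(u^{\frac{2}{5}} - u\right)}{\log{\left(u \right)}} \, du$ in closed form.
$- \log{\left(\frac{100000}{16807} \right)}$

Introduce a parameter $a$ in the exponent: let $I(a) = \int_{0}^{1} \frac{5 \left(u^{\frac{2}{5}} - u^{a}\right)}{\log{\left(u \right)}} \, du$.

Since $\dfrac{\partial}{\partial a}\,u^{a} = u^{a} \ln u$, the $\ln u$ in the denominator cancels and
$$\frac{dI}{da} = \int_{0}^{1} -5 u^{a} \, du = -5 \left[\frac{u^{a+1}}{a+1}\right]_0^1 = - \frac{5}{a + 1}.$$

Integrating with respect to $a$ gives $I(a) = - \log{\left(\frac{3125 \left(a + 1\right)^{5}}{16807} \right)} + C$.

At $a = \frac{2}{5}$ the integrand is identically $0$, so $I(\frac{2}{5}) = 0$. The closed form gives $0$, hence $C = 0$.

Setting $a = 1$:
$$I = - \log{\left(\frac{100000}{16807} \right)}.$$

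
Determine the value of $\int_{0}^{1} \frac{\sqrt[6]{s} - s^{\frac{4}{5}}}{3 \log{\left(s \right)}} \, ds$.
$\log{\left(\frac{2^{\frac{2}{3}} \sqrt[3]{35}}{6} \right)}$

Introduce a parameter $a$ in the exponent: let $I(a) = \int_{0}^{1} \frac{- s^{\frac{4}{5}} + s^{a}}{3 \log{\left(s \right)}} \, ds$.

Since $\dfrac{\partial}{\partial a}\,s^{a} = s^{a} \ln s$, the $\ln s$ in the denominator cancels and
$$\frac{dI}{da} = \int_{0}^{1} \frac{1}{3} s^{a} \, ds = \frac{1}{3} \left[\frac{s^{a+1}}{a+1}\right]_0^1 = \frac{1}{3 \left(a + 1\right)}.$$

Integrating with respect to $a$ gives $I(a) = \log{\left(\frac{\sqrt[3]{15} \sqrt[3]{a + 1}}{3} \right)} + C$.

At $a = \frac{4}{5}$ the integrand is identically $0$, so $I(\frac{4}{5}) = 0$. The closed form gives $0$, hence $C = 0$.

Setting $a = \frac{1}{6}$:
$$I = \log{\left(\frac{2^{\frac{2}{3}} \sqrt[3]{35}}{6} \right)}.$$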